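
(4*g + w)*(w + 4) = 4*g*w + 16*g + w^2 + 4*w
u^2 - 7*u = u*(u - 7)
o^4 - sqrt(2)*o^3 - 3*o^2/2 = o^2*(o - 3*sqrt(2)/2)*(o + sqrt(2)/2)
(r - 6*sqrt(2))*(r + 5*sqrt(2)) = r^2 - sqrt(2)*r - 60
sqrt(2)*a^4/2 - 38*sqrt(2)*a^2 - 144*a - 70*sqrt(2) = (a - 7*sqrt(2))*(a + sqrt(2))*(a + 5*sqrt(2))*(sqrt(2)*a/2 + 1)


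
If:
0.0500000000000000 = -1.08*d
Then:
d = -0.05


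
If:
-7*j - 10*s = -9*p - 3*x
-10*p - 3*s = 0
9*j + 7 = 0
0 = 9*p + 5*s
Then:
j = -7/9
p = 0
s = 0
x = -49/27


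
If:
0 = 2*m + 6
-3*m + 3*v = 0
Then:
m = -3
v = -3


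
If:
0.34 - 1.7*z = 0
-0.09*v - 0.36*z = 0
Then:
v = -0.80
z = 0.20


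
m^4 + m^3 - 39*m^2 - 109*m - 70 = (m - 7)*(m + 1)*(m + 2)*(m + 5)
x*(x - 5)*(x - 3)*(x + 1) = x^4 - 7*x^3 + 7*x^2 + 15*x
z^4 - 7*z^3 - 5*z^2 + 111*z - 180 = (z - 5)*(z - 3)^2*(z + 4)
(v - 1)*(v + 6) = v^2 + 5*v - 6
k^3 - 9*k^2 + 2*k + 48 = (k - 8)*(k - 3)*(k + 2)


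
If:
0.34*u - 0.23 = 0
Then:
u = 0.68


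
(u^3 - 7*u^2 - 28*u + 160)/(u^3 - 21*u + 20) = (u - 8)/(u - 1)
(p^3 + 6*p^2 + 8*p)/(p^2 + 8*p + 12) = p*(p + 4)/(p + 6)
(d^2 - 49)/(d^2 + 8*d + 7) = (d - 7)/(d + 1)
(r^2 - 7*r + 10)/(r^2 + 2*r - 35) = (r - 2)/(r + 7)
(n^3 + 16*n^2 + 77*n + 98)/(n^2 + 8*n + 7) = (n^2 + 9*n + 14)/(n + 1)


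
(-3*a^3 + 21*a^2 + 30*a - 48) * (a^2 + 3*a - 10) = -3*a^5 + 12*a^4 + 123*a^3 - 168*a^2 - 444*a + 480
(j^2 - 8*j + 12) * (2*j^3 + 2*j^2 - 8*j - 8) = 2*j^5 - 14*j^4 + 80*j^2 - 32*j - 96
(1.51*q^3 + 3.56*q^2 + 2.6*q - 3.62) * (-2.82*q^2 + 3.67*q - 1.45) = -4.2582*q^5 - 4.4975*q^4 + 3.5437*q^3 + 14.5884*q^2 - 17.0554*q + 5.249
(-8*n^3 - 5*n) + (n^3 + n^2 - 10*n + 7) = -7*n^3 + n^2 - 15*n + 7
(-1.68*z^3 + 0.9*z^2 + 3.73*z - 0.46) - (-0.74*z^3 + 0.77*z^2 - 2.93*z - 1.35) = -0.94*z^3 + 0.13*z^2 + 6.66*z + 0.89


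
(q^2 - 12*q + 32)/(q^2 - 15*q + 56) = (q - 4)/(q - 7)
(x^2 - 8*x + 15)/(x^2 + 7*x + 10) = (x^2 - 8*x + 15)/(x^2 + 7*x + 10)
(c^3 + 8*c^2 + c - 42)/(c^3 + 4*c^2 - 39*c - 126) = (c - 2)/(c - 6)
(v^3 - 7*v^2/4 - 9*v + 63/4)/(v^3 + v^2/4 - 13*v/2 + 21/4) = (v - 3)/(v - 1)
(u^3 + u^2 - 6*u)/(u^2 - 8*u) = (u^2 + u - 6)/(u - 8)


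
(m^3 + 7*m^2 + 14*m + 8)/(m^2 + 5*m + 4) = m + 2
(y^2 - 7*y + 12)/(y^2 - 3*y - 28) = (-y^2 + 7*y - 12)/(-y^2 + 3*y + 28)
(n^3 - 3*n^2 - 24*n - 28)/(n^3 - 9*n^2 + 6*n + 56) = (n + 2)/(n - 4)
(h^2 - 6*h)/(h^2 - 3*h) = (h - 6)/(h - 3)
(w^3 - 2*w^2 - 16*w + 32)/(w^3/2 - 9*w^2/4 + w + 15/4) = 4*(w^3 - 2*w^2 - 16*w + 32)/(2*w^3 - 9*w^2 + 4*w + 15)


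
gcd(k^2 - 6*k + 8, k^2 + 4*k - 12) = k - 2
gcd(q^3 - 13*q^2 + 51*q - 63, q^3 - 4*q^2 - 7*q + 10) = 1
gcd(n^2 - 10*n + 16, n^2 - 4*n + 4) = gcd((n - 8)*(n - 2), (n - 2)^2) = n - 2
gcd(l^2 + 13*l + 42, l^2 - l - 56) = l + 7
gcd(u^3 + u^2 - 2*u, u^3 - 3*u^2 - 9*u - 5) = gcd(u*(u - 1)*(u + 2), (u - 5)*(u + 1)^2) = 1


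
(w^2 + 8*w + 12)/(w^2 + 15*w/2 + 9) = 2*(w + 2)/(2*w + 3)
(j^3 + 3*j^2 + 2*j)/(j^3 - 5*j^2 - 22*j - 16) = j/(j - 8)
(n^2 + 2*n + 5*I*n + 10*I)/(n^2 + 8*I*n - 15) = (n + 2)/(n + 3*I)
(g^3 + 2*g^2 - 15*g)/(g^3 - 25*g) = (g - 3)/(g - 5)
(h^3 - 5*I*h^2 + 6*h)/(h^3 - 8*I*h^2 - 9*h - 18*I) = h/(h - 3*I)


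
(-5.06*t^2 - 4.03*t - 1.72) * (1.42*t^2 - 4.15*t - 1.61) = -7.1852*t^4 + 15.2764*t^3 + 22.4287*t^2 + 13.6263*t + 2.7692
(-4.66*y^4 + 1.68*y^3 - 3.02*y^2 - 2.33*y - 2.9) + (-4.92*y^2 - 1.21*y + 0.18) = -4.66*y^4 + 1.68*y^3 - 7.94*y^2 - 3.54*y - 2.72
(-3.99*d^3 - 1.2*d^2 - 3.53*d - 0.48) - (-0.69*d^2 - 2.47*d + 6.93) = -3.99*d^3 - 0.51*d^2 - 1.06*d - 7.41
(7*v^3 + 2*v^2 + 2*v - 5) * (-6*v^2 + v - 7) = -42*v^5 - 5*v^4 - 59*v^3 + 18*v^2 - 19*v + 35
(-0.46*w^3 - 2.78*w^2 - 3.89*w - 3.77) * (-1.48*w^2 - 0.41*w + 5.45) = 0.6808*w^5 + 4.303*w^4 + 4.39*w^3 - 7.9765*w^2 - 19.6548*w - 20.5465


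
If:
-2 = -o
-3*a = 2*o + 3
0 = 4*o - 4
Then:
No Solution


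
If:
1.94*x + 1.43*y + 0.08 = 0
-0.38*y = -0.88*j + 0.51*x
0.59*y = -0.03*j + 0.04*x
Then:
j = -0.02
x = -0.04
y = -0.00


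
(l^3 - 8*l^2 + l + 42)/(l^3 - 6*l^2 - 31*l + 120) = (l^2 - 5*l - 14)/(l^2 - 3*l - 40)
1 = 1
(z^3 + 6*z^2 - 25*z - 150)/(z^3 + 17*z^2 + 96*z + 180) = (z - 5)/(z + 6)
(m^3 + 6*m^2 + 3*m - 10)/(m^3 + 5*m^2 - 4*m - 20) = (m - 1)/(m - 2)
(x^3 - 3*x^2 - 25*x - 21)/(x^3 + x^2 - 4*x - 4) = (x^2 - 4*x - 21)/(x^2 - 4)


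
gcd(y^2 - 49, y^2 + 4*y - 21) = y + 7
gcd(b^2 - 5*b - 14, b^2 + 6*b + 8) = b + 2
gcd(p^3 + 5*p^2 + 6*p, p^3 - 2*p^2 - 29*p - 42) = p^2 + 5*p + 6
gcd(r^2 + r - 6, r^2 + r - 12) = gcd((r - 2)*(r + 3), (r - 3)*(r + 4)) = 1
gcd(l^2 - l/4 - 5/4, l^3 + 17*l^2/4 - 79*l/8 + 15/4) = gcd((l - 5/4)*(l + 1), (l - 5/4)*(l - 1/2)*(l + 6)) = l - 5/4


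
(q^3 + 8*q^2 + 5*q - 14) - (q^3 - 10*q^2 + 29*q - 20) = 18*q^2 - 24*q + 6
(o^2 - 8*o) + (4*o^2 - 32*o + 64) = 5*o^2 - 40*o + 64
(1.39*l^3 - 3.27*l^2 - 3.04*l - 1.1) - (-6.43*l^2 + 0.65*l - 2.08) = 1.39*l^3 + 3.16*l^2 - 3.69*l + 0.98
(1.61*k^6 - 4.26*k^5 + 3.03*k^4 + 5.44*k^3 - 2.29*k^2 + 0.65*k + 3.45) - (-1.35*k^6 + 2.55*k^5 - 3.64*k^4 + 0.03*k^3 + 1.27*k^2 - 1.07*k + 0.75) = 2.96*k^6 - 6.81*k^5 + 6.67*k^4 + 5.41*k^3 - 3.56*k^2 + 1.72*k + 2.7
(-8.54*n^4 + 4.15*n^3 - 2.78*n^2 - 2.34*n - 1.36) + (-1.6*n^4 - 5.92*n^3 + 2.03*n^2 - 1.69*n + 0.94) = -10.14*n^4 - 1.77*n^3 - 0.75*n^2 - 4.03*n - 0.42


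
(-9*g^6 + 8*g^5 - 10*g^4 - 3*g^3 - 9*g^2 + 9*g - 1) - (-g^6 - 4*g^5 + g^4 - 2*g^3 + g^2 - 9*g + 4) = -8*g^6 + 12*g^5 - 11*g^4 - g^3 - 10*g^2 + 18*g - 5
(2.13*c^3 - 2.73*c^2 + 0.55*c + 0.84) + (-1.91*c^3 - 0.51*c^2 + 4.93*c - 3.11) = 0.22*c^3 - 3.24*c^2 + 5.48*c - 2.27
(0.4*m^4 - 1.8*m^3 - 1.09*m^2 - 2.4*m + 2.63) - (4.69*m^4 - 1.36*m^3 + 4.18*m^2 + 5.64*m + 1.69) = -4.29*m^4 - 0.44*m^3 - 5.27*m^2 - 8.04*m + 0.94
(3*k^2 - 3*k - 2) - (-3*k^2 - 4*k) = 6*k^2 + k - 2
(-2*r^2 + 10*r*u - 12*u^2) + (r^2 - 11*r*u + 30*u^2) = -r^2 - r*u + 18*u^2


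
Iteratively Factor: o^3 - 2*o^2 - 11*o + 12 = (o + 3)*(o^2 - 5*o + 4) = (o - 1)*(o + 3)*(o - 4)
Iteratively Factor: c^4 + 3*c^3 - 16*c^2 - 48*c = (c)*(c^3 + 3*c^2 - 16*c - 48) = c*(c + 4)*(c^2 - c - 12) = c*(c + 3)*(c + 4)*(c - 4)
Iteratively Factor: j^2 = (j)*(j)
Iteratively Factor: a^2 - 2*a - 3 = (a - 3)*(a + 1)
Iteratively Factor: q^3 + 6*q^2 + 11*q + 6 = (q + 2)*(q^2 + 4*q + 3) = (q + 2)*(q + 3)*(q + 1)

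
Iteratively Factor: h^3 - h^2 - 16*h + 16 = (h + 4)*(h^2 - 5*h + 4) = (h - 1)*(h + 4)*(h - 4)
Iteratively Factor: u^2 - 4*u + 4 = (u - 2)*(u - 2)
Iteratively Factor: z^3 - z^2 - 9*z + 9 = (z - 1)*(z^2 - 9) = (z - 3)*(z - 1)*(z + 3)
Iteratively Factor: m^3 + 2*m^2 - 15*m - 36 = (m + 3)*(m^2 - m - 12) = (m - 4)*(m + 3)*(m + 3)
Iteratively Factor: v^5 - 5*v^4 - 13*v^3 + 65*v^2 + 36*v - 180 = (v + 2)*(v^4 - 7*v^3 + v^2 + 63*v - 90) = (v + 2)*(v + 3)*(v^3 - 10*v^2 + 31*v - 30) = (v - 5)*(v + 2)*(v + 3)*(v^2 - 5*v + 6) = (v - 5)*(v - 3)*(v + 2)*(v + 3)*(v - 2)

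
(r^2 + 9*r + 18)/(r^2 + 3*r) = (r + 6)/r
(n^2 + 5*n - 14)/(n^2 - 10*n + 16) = (n + 7)/(n - 8)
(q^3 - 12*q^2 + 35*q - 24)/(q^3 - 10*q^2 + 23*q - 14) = (q^2 - 11*q + 24)/(q^2 - 9*q + 14)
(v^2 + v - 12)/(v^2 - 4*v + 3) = (v + 4)/(v - 1)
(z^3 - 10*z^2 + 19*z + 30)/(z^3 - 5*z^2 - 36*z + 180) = (z + 1)/(z + 6)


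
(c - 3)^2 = c^2 - 6*c + 9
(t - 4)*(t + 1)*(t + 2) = t^3 - t^2 - 10*t - 8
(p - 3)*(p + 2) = p^2 - p - 6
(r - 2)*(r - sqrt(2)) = r^2 - 2*r - sqrt(2)*r + 2*sqrt(2)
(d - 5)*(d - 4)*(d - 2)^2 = d^4 - 13*d^3 + 60*d^2 - 116*d + 80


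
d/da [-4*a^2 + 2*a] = 2 - 8*a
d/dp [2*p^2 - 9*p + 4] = 4*p - 9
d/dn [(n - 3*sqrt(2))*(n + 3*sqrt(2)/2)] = 2*n - 3*sqrt(2)/2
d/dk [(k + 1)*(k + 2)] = 2*k + 3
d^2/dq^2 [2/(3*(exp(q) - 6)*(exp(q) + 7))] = 2*(4*exp(3*q) + 3*exp(2*q) + 169*exp(q) + 42)*exp(q)/(3*(exp(6*q) + 3*exp(5*q) - 123*exp(4*q) - 251*exp(3*q) + 5166*exp(2*q) + 5292*exp(q) - 74088))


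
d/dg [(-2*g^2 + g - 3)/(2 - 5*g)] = (10*g^2 - 8*g - 13)/(25*g^2 - 20*g + 4)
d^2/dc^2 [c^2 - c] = 2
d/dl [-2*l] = -2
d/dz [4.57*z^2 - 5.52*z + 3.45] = 9.14*z - 5.52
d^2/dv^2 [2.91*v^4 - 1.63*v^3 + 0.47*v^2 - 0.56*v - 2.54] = 34.92*v^2 - 9.78*v + 0.94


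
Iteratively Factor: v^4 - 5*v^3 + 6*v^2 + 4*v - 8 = (v - 2)*(v^3 - 3*v^2 + 4) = (v - 2)^2*(v^2 - v - 2) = (v - 2)^3*(v + 1)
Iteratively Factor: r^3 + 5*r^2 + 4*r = (r + 1)*(r^2 + 4*r) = r*(r + 1)*(r + 4)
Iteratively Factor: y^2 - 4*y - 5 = (y - 5)*(y + 1)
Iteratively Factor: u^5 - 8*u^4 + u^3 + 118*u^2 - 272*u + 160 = (u - 5)*(u^4 - 3*u^3 - 14*u^2 + 48*u - 32) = (u - 5)*(u - 4)*(u^3 + u^2 - 10*u + 8) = (u - 5)*(u - 4)*(u - 1)*(u^2 + 2*u - 8) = (u - 5)*(u - 4)*(u - 2)*(u - 1)*(u + 4)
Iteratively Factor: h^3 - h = (h - 1)*(h^2 + h) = (h - 1)*(h + 1)*(h)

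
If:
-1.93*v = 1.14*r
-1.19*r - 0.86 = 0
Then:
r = -0.72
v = 0.43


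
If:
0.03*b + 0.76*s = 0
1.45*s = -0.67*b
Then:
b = 0.00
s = 0.00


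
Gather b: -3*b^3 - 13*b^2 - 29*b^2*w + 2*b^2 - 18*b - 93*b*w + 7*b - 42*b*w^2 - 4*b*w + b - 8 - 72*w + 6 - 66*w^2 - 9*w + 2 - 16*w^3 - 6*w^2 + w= -3*b^3 + b^2*(-29*w - 11) + b*(-42*w^2 - 97*w - 10) - 16*w^3 - 72*w^2 - 80*w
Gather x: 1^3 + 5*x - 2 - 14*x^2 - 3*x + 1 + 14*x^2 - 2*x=0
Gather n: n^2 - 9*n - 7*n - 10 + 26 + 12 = n^2 - 16*n + 28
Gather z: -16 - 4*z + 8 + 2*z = -2*z - 8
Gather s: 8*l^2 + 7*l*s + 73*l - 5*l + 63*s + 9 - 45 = 8*l^2 + 68*l + s*(7*l + 63) - 36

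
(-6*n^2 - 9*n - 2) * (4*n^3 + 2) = -24*n^5 - 36*n^4 - 8*n^3 - 12*n^2 - 18*n - 4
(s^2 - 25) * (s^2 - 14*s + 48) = s^4 - 14*s^3 + 23*s^2 + 350*s - 1200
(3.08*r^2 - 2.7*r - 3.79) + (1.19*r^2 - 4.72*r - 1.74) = 4.27*r^2 - 7.42*r - 5.53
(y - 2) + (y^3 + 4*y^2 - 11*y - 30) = y^3 + 4*y^2 - 10*y - 32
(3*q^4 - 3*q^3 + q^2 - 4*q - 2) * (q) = 3*q^5 - 3*q^4 + q^3 - 4*q^2 - 2*q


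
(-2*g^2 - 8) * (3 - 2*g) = 4*g^3 - 6*g^2 + 16*g - 24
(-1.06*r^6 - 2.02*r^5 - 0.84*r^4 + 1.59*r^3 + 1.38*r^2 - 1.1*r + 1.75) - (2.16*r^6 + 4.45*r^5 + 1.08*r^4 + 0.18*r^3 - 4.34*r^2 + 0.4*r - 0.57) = -3.22*r^6 - 6.47*r^5 - 1.92*r^4 + 1.41*r^3 + 5.72*r^2 - 1.5*r + 2.32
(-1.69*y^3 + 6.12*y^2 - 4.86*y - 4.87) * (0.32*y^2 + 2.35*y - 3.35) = -0.5408*y^5 - 2.0131*y^4 + 18.4883*y^3 - 33.4814*y^2 + 4.8365*y + 16.3145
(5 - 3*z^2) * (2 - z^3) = 3*z^5 - 5*z^3 - 6*z^2 + 10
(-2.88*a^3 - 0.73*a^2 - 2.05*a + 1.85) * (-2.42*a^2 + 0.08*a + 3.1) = 6.9696*a^5 + 1.5362*a^4 - 4.0254*a^3 - 6.904*a^2 - 6.207*a + 5.735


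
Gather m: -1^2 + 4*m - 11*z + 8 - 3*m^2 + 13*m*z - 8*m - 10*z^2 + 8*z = -3*m^2 + m*(13*z - 4) - 10*z^2 - 3*z + 7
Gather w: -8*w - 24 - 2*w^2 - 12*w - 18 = -2*w^2 - 20*w - 42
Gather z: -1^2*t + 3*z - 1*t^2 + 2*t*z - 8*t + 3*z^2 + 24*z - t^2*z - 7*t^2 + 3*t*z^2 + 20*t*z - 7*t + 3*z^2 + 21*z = -8*t^2 - 16*t + z^2*(3*t + 6) + z*(-t^2 + 22*t + 48)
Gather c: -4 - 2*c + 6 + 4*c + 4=2*c + 6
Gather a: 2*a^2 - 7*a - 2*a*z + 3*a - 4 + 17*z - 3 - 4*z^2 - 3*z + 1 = 2*a^2 + a*(-2*z - 4) - 4*z^2 + 14*z - 6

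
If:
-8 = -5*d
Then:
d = 8/5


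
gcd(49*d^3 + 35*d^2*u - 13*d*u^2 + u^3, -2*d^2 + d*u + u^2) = 1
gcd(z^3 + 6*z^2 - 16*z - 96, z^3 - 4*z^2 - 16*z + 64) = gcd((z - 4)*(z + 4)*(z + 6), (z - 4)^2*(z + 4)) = z^2 - 16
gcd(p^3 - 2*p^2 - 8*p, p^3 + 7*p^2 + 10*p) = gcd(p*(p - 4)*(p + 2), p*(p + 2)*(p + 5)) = p^2 + 2*p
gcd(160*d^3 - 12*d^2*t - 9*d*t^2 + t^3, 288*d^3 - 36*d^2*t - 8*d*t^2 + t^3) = -8*d + t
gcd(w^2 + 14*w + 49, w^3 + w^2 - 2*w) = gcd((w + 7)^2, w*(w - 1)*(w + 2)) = 1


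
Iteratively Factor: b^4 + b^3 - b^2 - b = (b + 1)*(b^3 - b) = (b + 1)^2*(b^2 - b) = (b - 1)*(b + 1)^2*(b)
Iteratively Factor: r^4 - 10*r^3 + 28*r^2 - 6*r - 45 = (r + 1)*(r^3 - 11*r^2 + 39*r - 45) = (r - 3)*(r + 1)*(r^2 - 8*r + 15) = (r - 5)*(r - 3)*(r + 1)*(r - 3)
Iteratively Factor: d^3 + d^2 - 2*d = (d)*(d^2 + d - 2) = d*(d + 2)*(d - 1)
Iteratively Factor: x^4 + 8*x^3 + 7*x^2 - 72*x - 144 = (x - 3)*(x^3 + 11*x^2 + 40*x + 48) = (x - 3)*(x + 4)*(x^2 + 7*x + 12) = (x - 3)*(x + 3)*(x + 4)*(x + 4)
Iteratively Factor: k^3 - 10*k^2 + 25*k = (k)*(k^2 - 10*k + 25) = k*(k - 5)*(k - 5)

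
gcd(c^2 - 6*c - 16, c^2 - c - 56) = c - 8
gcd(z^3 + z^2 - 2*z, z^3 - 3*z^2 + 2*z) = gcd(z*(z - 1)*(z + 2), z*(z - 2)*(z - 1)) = z^2 - z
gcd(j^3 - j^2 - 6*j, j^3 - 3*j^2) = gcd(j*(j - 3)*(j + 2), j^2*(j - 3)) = j^2 - 3*j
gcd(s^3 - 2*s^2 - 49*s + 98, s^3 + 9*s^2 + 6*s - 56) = s^2 + 5*s - 14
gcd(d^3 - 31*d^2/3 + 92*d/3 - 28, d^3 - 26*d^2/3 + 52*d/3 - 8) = d^2 - 8*d + 12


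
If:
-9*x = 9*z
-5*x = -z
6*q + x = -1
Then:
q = -1/6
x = 0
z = 0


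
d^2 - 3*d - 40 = (d - 8)*(d + 5)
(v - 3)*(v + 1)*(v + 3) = v^3 + v^2 - 9*v - 9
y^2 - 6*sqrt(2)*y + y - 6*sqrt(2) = (y + 1)*(y - 6*sqrt(2))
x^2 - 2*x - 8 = (x - 4)*(x + 2)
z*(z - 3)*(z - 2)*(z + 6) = z^4 + z^3 - 24*z^2 + 36*z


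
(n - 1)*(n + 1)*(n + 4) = n^3 + 4*n^2 - n - 4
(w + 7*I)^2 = w^2 + 14*I*w - 49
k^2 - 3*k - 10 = (k - 5)*(k + 2)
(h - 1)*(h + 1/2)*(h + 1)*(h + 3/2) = h^4 + 2*h^3 - h^2/4 - 2*h - 3/4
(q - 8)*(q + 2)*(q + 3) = q^3 - 3*q^2 - 34*q - 48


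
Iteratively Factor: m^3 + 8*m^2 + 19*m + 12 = (m + 1)*(m^2 + 7*m + 12) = (m + 1)*(m + 3)*(m + 4)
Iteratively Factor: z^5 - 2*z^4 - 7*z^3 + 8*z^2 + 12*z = (z - 3)*(z^4 + z^3 - 4*z^2 - 4*z) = (z - 3)*(z + 1)*(z^3 - 4*z) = (z - 3)*(z + 1)*(z + 2)*(z^2 - 2*z) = z*(z - 3)*(z + 1)*(z + 2)*(z - 2)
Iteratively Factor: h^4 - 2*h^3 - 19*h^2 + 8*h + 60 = (h + 2)*(h^3 - 4*h^2 - 11*h + 30) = (h - 5)*(h + 2)*(h^2 + h - 6) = (h - 5)*(h - 2)*(h + 2)*(h + 3)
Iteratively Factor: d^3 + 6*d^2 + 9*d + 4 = (d + 1)*(d^2 + 5*d + 4) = (d + 1)^2*(d + 4)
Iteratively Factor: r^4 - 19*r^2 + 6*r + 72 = (r - 3)*(r^3 + 3*r^2 - 10*r - 24) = (r - 3)^2*(r^2 + 6*r + 8) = (r - 3)^2*(r + 2)*(r + 4)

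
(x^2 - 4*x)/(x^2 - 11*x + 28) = x/(x - 7)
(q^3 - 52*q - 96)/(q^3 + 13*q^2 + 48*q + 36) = (q^2 - 6*q - 16)/(q^2 + 7*q + 6)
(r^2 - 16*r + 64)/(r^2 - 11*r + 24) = (r - 8)/(r - 3)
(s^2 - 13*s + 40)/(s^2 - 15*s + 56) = (s - 5)/(s - 7)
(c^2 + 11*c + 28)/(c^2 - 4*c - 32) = (c + 7)/(c - 8)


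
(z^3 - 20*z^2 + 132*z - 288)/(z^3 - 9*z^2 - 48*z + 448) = (z^2 - 12*z + 36)/(z^2 - z - 56)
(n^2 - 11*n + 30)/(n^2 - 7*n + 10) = (n - 6)/(n - 2)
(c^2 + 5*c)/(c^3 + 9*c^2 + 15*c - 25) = c/(c^2 + 4*c - 5)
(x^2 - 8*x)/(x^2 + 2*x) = (x - 8)/(x + 2)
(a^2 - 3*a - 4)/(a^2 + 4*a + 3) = (a - 4)/(a + 3)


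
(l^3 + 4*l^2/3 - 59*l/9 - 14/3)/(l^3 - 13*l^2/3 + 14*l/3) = (l^2 + 11*l/3 + 2)/(l*(l - 2))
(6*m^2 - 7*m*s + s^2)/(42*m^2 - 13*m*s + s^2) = (-m + s)/(-7*m + s)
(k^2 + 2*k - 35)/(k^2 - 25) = (k + 7)/(k + 5)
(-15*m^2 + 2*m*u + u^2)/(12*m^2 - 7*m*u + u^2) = (5*m + u)/(-4*m + u)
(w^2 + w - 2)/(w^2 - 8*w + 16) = (w^2 + w - 2)/(w^2 - 8*w + 16)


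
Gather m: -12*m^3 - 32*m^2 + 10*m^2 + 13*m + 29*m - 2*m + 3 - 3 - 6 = -12*m^3 - 22*m^2 + 40*m - 6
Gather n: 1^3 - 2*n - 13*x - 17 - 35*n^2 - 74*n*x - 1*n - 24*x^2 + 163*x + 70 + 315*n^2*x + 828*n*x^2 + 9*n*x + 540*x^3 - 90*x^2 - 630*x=n^2*(315*x - 35) + n*(828*x^2 - 65*x - 3) + 540*x^3 - 114*x^2 - 480*x + 54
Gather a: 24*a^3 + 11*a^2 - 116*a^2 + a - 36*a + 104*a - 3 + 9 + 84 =24*a^3 - 105*a^2 + 69*a + 90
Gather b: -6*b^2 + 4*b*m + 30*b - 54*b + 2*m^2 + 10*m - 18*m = -6*b^2 + b*(4*m - 24) + 2*m^2 - 8*m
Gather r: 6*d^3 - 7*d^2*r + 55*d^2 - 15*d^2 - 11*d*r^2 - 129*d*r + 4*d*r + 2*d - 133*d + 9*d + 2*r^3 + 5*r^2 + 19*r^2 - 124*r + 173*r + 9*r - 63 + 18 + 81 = 6*d^3 + 40*d^2 - 122*d + 2*r^3 + r^2*(24 - 11*d) + r*(-7*d^2 - 125*d + 58) + 36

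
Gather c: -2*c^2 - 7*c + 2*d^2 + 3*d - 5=-2*c^2 - 7*c + 2*d^2 + 3*d - 5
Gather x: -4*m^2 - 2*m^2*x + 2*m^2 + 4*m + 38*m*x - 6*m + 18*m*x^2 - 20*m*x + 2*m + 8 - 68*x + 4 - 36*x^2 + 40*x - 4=-2*m^2 + x^2*(18*m - 36) + x*(-2*m^2 + 18*m - 28) + 8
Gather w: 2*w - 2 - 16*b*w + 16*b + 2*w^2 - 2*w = -16*b*w + 16*b + 2*w^2 - 2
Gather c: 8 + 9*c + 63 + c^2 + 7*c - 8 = c^2 + 16*c + 63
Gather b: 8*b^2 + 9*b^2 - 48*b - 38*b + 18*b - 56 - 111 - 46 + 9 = 17*b^2 - 68*b - 204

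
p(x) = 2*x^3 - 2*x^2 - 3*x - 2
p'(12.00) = 813.00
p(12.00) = 3130.00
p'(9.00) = 447.00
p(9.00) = 1267.00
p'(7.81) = 331.74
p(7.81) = 805.34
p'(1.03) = -0.75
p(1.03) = -5.03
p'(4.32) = 91.69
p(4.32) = 108.96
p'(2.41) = 22.21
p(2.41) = 7.15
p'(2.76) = 31.67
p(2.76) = 16.53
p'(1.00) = -1.00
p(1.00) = -5.00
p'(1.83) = 9.77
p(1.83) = -1.93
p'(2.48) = 23.98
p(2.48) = 8.77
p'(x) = 6*x^2 - 4*x - 3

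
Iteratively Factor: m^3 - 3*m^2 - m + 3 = (m + 1)*(m^2 - 4*m + 3) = (m - 3)*(m + 1)*(m - 1)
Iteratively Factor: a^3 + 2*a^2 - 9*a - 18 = (a - 3)*(a^2 + 5*a + 6) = (a - 3)*(a + 3)*(a + 2)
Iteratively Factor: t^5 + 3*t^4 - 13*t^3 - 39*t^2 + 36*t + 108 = (t + 2)*(t^4 + t^3 - 15*t^2 - 9*t + 54) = (t - 2)*(t + 2)*(t^3 + 3*t^2 - 9*t - 27) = (t - 2)*(t + 2)*(t + 3)*(t^2 - 9) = (t - 3)*(t - 2)*(t + 2)*(t + 3)*(t + 3)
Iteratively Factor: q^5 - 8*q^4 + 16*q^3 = (q)*(q^4 - 8*q^3 + 16*q^2) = q^2*(q^3 - 8*q^2 + 16*q) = q^2*(q - 4)*(q^2 - 4*q) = q^3*(q - 4)*(q - 4)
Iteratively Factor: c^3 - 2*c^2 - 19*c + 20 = (c - 5)*(c^2 + 3*c - 4) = (c - 5)*(c - 1)*(c + 4)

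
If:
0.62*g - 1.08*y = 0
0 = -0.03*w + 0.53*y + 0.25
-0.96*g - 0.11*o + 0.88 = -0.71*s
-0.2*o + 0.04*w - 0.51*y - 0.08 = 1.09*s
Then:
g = 1.74193548387097*y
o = 4.34924271350388 - 6.42660541042095*y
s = 1.35962178784482*y - 0.565610283823342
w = 17.6666666666667*y + 8.33333333333333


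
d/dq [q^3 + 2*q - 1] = 3*q^2 + 2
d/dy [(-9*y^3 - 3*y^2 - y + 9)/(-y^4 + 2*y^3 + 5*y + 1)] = (-(27*y^2 + 6*y + 1)*(-y^4 + 2*y^3 + 5*y + 1) + (-4*y^3 + 6*y^2 + 5)*(9*y^3 + 3*y^2 + y - 9))/(-y^4 + 2*y^3 + 5*y + 1)^2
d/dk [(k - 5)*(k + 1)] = 2*k - 4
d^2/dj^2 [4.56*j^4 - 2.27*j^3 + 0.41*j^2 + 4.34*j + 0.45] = 54.72*j^2 - 13.62*j + 0.82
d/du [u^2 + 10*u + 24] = 2*u + 10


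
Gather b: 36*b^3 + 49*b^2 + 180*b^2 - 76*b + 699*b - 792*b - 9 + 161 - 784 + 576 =36*b^3 + 229*b^2 - 169*b - 56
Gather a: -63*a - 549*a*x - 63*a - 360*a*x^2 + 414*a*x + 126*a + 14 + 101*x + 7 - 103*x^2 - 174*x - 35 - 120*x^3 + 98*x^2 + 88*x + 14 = a*(-360*x^2 - 135*x) - 120*x^3 - 5*x^2 + 15*x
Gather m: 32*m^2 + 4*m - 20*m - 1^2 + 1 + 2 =32*m^2 - 16*m + 2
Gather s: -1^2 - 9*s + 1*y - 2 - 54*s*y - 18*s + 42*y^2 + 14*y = s*(-54*y - 27) + 42*y^2 + 15*y - 3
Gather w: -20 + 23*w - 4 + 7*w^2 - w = 7*w^2 + 22*w - 24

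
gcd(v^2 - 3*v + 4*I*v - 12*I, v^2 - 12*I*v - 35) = 1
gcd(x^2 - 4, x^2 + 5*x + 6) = x + 2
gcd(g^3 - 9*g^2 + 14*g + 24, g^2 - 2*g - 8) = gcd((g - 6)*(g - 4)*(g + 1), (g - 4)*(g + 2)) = g - 4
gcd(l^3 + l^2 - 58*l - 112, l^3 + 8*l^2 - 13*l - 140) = l + 7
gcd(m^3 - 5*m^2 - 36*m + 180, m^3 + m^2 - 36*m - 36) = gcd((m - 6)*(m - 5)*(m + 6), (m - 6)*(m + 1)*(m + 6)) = m^2 - 36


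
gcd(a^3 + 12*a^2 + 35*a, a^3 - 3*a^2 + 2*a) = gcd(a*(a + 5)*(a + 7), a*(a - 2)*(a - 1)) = a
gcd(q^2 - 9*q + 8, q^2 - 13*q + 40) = q - 8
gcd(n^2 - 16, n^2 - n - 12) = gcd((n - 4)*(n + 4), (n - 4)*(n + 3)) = n - 4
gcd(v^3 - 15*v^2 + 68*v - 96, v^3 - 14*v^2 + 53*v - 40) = v - 8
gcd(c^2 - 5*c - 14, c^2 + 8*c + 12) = c + 2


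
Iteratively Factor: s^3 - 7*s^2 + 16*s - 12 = (s - 2)*(s^2 - 5*s + 6) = (s - 2)^2*(s - 3)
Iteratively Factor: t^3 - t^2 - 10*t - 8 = (t - 4)*(t^2 + 3*t + 2) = (t - 4)*(t + 1)*(t + 2)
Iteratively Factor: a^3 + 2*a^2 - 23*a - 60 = (a - 5)*(a^2 + 7*a + 12) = (a - 5)*(a + 4)*(a + 3)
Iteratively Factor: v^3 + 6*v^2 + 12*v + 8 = (v + 2)*(v^2 + 4*v + 4) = (v + 2)^2*(v + 2)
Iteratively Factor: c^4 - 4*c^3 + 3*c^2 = (c)*(c^3 - 4*c^2 + 3*c) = c*(c - 3)*(c^2 - c) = c*(c - 3)*(c - 1)*(c)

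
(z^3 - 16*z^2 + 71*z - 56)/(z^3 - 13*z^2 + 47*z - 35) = (z - 8)/(z - 5)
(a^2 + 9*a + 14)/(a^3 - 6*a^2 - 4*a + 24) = (a + 7)/(a^2 - 8*a + 12)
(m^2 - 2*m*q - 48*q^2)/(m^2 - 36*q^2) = (-m + 8*q)/(-m + 6*q)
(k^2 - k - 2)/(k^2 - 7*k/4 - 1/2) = 4*(k + 1)/(4*k + 1)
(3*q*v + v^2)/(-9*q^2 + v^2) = -v/(3*q - v)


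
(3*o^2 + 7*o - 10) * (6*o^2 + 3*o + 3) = 18*o^4 + 51*o^3 - 30*o^2 - 9*o - 30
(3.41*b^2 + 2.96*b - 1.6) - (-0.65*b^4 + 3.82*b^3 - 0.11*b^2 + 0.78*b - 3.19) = 0.65*b^4 - 3.82*b^3 + 3.52*b^2 + 2.18*b + 1.59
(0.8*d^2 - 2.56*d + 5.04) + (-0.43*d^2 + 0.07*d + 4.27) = 0.37*d^2 - 2.49*d + 9.31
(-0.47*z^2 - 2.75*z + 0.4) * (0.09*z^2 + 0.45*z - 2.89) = -0.0423*z^4 - 0.459*z^3 + 0.1568*z^2 + 8.1275*z - 1.156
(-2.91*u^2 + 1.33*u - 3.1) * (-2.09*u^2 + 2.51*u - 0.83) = 6.0819*u^4 - 10.0838*u^3 + 12.2326*u^2 - 8.8849*u + 2.573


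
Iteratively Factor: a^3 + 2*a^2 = (a + 2)*(a^2) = a*(a + 2)*(a)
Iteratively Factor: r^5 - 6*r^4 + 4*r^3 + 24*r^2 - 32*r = (r + 2)*(r^4 - 8*r^3 + 20*r^2 - 16*r) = r*(r + 2)*(r^3 - 8*r^2 + 20*r - 16) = r*(r - 2)*(r + 2)*(r^2 - 6*r + 8) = r*(r - 4)*(r - 2)*(r + 2)*(r - 2)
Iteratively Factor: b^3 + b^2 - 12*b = (b + 4)*(b^2 - 3*b) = b*(b + 4)*(b - 3)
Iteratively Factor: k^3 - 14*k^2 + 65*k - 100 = (k - 4)*(k^2 - 10*k + 25) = (k - 5)*(k - 4)*(k - 5)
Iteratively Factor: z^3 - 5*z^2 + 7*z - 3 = (z - 1)*(z^2 - 4*z + 3) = (z - 3)*(z - 1)*(z - 1)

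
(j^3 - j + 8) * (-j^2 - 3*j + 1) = -j^5 - 3*j^4 + 2*j^3 - 5*j^2 - 25*j + 8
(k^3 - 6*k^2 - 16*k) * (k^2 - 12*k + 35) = k^5 - 18*k^4 + 91*k^3 - 18*k^2 - 560*k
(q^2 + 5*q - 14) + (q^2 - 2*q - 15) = 2*q^2 + 3*q - 29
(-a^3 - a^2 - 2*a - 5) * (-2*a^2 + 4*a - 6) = 2*a^5 - 2*a^4 + 6*a^3 + 8*a^2 - 8*a + 30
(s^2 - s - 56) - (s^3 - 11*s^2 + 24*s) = -s^3 + 12*s^2 - 25*s - 56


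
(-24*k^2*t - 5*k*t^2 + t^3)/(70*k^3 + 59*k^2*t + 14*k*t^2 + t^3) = t*(-24*k^2 - 5*k*t + t^2)/(70*k^3 + 59*k^2*t + 14*k*t^2 + t^3)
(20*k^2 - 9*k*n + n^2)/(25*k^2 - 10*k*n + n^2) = (4*k - n)/(5*k - n)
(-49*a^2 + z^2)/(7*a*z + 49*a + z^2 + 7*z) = (-7*a + z)/(z + 7)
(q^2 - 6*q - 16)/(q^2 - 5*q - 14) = (q - 8)/(q - 7)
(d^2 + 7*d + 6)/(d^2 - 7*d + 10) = (d^2 + 7*d + 6)/(d^2 - 7*d + 10)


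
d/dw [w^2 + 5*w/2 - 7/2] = 2*w + 5/2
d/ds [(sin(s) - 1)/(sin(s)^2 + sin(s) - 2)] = -cos(s)/(sin(s) + 2)^2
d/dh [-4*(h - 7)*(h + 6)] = 4 - 8*h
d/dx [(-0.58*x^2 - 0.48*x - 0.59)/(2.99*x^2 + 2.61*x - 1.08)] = (-0.0785999999999998*x^2 + 4.781*x + 2.0583)/(8.9401*x^4 + 15.6078*x^3 + 0.353699999999998*x^2 - 5.6376*x + 1.1664)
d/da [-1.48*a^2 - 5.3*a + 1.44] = -2.96*a - 5.3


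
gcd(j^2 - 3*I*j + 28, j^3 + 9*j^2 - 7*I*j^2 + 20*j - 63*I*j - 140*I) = j - 7*I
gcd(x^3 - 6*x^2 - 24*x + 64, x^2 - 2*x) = x - 2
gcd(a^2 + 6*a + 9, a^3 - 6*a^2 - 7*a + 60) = a + 3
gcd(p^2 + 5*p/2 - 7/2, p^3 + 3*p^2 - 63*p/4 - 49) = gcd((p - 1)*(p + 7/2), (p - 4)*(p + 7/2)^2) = p + 7/2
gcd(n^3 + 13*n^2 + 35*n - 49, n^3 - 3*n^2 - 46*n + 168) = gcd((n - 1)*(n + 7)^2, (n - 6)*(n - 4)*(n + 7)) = n + 7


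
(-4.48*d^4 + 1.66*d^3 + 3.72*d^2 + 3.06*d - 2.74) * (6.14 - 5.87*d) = 26.2976*d^5 - 37.2514*d^4 - 11.644*d^3 + 4.8786*d^2 + 34.8722*d - 16.8236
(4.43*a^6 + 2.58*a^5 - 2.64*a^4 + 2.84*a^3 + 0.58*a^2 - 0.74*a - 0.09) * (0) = 0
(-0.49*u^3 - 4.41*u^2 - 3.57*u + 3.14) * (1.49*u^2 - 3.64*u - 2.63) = -0.7301*u^5 - 4.7873*u^4 + 12.0218*u^3 + 29.2717*u^2 - 2.0405*u - 8.2582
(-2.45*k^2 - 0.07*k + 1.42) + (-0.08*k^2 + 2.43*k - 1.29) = -2.53*k^2 + 2.36*k + 0.13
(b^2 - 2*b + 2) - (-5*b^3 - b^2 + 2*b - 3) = 5*b^3 + 2*b^2 - 4*b + 5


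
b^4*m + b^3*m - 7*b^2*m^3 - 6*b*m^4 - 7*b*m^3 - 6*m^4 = (b - 3*m)*(b + m)*(b + 2*m)*(b*m + m)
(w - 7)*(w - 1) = w^2 - 8*w + 7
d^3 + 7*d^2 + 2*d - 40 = (d - 2)*(d + 4)*(d + 5)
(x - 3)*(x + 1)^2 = x^3 - x^2 - 5*x - 3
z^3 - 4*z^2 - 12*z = z*(z - 6)*(z + 2)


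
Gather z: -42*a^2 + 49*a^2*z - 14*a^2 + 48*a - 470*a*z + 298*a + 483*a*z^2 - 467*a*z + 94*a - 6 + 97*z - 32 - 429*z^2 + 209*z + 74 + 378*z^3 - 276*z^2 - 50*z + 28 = -56*a^2 + 440*a + 378*z^3 + z^2*(483*a - 705) + z*(49*a^2 - 937*a + 256) + 64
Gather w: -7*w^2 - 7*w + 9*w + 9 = -7*w^2 + 2*w + 9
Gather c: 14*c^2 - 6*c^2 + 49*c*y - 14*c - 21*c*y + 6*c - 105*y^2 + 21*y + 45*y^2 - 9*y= 8*c^2 + c*(28*y - 8) - 60*y^2 + 12*y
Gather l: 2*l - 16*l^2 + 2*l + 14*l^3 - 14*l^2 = 14*l^3 - 30*l^2 + 4*l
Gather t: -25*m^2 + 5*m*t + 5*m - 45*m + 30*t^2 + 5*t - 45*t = -25*m^2 - 40*m + 30*t^2 + t*(5*m - 40)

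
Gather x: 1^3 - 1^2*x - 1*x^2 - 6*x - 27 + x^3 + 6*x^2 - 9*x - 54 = x^3 + 5*x^2 - 16*x - 80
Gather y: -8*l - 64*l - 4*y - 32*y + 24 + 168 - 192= -72*l - 36*y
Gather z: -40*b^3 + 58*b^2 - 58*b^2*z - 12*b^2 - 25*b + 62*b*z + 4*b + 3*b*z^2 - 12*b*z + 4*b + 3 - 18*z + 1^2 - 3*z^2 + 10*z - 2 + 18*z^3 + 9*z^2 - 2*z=-40*b^3 + 46*b^2 - 17*b + 18*z^3 + z^2*(3*b + 6) + z*(-58*b^2 + 50*b - 10) + 2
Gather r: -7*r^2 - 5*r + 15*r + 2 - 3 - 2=-7*r^2 + 10*r - 3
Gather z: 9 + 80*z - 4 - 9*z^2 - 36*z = -9*z^2 + 44*z + 5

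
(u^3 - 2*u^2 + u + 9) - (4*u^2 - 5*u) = u^3 - 6*u^2 + 6*u + 9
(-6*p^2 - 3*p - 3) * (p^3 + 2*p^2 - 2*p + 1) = -6*p^5 - 15*p^4 + 3*p^3 - 6*p^2 + 3*p - 3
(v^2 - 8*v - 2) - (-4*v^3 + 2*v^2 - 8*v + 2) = 4*v^3 - v^2 - 4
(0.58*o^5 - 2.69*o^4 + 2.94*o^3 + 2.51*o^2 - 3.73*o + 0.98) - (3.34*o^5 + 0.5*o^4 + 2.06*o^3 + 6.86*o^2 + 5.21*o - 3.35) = -2.76*o^5 - 3.19*o^4 + 0.88*o^3 - 4.35*o^2 - 8.94*o + 4.33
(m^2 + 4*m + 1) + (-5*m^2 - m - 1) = -4*m^2 + 3*m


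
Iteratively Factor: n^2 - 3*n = (n)*(n - 3)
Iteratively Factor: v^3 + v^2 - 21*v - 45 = (v + 3)*(v^2 - 2*v - 15) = (v - 5)*(v + 3)*(v + 3)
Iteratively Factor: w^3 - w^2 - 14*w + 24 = (w - 3)*(w^2 + 2*w - 8) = (w - 3)*(w + 4)*(w - 2)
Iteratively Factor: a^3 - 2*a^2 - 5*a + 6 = (a - 1)*(a^2 - a - 6) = (a - 1)*(a + 2)*(a - 3)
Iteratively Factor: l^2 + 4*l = (l + 4)*(l)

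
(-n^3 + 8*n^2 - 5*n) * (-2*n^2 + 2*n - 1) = 2*n^5 - 18*n^4 + 27*n^3 - 18*n^2 + 5*n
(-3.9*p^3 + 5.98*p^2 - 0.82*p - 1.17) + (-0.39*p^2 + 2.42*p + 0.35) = -3.9*p^3 + 5.59*p^2 + 1.6*p - 0.82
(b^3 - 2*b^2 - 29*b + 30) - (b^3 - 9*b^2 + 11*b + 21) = 7*b^2 - 40*b + 9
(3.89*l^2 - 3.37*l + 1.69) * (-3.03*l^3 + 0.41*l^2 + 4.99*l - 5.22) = -11.7867*l^5 + 11.806*l^4 + 12.9087*l^3 - 36.4292*l^2 + 26.0245*l - 8.8218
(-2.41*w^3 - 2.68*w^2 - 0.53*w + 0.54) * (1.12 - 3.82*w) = 9.2062*w^4 + 7.5384*w^3 - 0.977*w^2 - 2.6564*w + 0.6048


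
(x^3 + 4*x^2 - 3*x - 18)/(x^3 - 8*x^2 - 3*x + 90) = (x^2 + x - 6)/(x^2 - 11*x + 30)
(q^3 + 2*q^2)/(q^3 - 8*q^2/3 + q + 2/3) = 3*q^2*(q + 2)/(3*q^3 - 8*q^2 + 3*q + 2)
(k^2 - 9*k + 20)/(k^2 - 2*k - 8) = (k - 5)/(k + 2)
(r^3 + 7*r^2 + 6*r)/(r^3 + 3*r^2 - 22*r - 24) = r/(r - 4)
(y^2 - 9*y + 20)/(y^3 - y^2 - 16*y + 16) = (y - 5)/(y^2 + 3*y - 4)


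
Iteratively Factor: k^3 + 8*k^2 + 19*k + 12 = (k + 1)*(k^2 + 7*k + 12) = (k + 1)*(k + 3)*(k + 4)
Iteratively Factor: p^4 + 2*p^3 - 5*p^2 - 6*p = (p + 1)*(p^3 + p^2 - 6*p) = (p - 2)*(p + 1)*(p^2 + 3*p) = (p - 2)*(p + 1)*(p + 3)*(p)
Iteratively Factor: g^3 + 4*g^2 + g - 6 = (g + 2)*(g^2 + 2*g - 3) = (g + 2)*(g + 3)*(g - 1)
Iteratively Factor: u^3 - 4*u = (u)*(u^2 - 4) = u*(u + 2)*(u - 2)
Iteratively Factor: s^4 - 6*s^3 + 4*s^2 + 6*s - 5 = (s - 1)*(s^3 - 5*s^2 - s + 5) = (s - 5)*(s - 1)*(s^2 - 1) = (s - 5)*(s - 1)*(s + 1)*(s - 1)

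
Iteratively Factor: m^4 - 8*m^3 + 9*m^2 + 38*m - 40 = (m - 5)*(m^3 - 3*m^2 - 6*m + 8) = (m - 5)*(m - 1)*(m^2 - 2*m - 8) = (m - 5)*(m - 4)*(m - 1)*(m + 2)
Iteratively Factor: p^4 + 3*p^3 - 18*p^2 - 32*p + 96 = (p - 2)*(p^3 + 5*p^2 - 8*p - 48) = (p - 3)*(p - 2)*(p^2 + 8*p + 16) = (p - 3)*(p - 2)*(p + 4)*(p + 4)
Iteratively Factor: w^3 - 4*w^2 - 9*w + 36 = (w - 3)*(w^2 - w - 12) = (w - 4)*(w - 3)*(w + 3)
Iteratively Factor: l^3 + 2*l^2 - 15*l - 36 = (l + 3)*(l^2 - l - 12) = (l + 3)^2*(l - 4)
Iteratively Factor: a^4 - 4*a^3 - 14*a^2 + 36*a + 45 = (a - 5)*(a^3 + a^2 - 9*a - 9) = (a - 5)*(a + 3)*(a^2 - 2*a - 3) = (a - 5)*(a - 3)*(a + 3)*(a + 1)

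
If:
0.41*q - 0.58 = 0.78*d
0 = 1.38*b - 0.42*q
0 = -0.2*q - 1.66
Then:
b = -2.53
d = -5.11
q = -8.30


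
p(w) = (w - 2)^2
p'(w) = 2*w - 4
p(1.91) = 0.01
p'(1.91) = -0.18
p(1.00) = 1.00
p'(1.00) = -2.00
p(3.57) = 2.46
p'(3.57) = 3.14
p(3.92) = 3.69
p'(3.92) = 3.84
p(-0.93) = 8.58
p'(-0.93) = -5.86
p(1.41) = 0.35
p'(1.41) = -1.18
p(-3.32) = 28.30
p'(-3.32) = -10.64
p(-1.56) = 12.67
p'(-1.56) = -7.12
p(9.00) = 49.00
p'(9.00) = 14.00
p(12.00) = 100.00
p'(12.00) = 20.00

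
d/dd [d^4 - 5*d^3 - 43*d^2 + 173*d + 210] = 4*d^3 - 15*d^2 - 86*d + 173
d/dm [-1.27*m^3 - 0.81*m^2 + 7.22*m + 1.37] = -3.81*m^2 - 1.62*m + 7.22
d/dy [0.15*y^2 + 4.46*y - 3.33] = 0.3*y + 4.46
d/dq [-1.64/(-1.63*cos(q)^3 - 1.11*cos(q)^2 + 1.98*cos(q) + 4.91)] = (8.0196*cos(q)^2 + 3.6408*cos(q) - 3.2472)*sin(q)/(1.63*cos(q)^3 + 1.11*cos(q)^2 - 1.98*cos(q) - 4.91)^2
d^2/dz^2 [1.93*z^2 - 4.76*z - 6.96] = 3.86000000000000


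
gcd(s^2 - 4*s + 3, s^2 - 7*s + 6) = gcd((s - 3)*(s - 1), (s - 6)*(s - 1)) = s - 1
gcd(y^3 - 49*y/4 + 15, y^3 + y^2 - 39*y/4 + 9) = y^2 + 5*y/2 - 6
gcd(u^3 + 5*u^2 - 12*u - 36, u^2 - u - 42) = u + 6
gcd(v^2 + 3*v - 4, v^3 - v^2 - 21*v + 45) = 1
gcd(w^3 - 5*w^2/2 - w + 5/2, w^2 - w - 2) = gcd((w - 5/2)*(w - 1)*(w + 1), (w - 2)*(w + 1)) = w + 1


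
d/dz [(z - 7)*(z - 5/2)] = 2*z - 19/2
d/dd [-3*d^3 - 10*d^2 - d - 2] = -9*d^2 - 20*d - 1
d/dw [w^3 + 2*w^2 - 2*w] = 3*w^2 + 4*w - 2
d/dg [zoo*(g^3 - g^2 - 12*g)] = zoo*(g^2 + g + 1)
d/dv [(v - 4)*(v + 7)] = 2*v + 3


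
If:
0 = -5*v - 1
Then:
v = -1/5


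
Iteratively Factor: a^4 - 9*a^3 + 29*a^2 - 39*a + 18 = (a - 2)*(a^3 - 7*a^2 + 15*a - 9) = (a - 3)*(a - 2)*(a^2 - 4*a + 3) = (a - 3)^2*(a - 2)*(a - 1)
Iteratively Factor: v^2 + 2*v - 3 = (v + 3)*(v - 1)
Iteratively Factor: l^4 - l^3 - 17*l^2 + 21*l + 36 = (l - 3)*(l^3 + 2*l^2 - 11*l - 12) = (l - 3)^2*(l^2 + 5*l + 4) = (l - 3)^2*(l + 4)*(l + 1)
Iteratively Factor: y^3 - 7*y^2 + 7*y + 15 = (y - 5)*(y^2 - 2*y - 3) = (y - 5)*(y - 3)*(y + 1)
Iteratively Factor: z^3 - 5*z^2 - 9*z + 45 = (z - 3)*(z^2 - 2*z - 15) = (z - 5)*(z - 3)*(z + 3)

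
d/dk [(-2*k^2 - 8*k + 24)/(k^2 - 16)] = 8*(k^2 + 2*k + 16)/(k^4 - 32*k^2 + 256)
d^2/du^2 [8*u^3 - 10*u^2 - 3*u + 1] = 48*u - 20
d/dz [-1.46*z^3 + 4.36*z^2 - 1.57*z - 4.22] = -4.38*z^2 + 8.72*z - 1.57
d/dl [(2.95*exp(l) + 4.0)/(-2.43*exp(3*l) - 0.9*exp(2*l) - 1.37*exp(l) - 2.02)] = (14.337*exp(3*l) + 31.815*exp(2*l) + 7.2*exp(l) - 0.479)*exp(l)/(5.9049*exp(6*l) + 4.374*exp(5*l) + 7.4682*exp(4*l) + 12.2832*exp(3*l) + 5.5129*exp(2*l) + 5.5348*exp(l) + 4.0804)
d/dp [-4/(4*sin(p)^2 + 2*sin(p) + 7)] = 8*(4*sin(p) + 1)*cos(p)/(4*sin(p)^2 + 2*sin(p) + 7)^2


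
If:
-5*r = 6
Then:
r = -6/5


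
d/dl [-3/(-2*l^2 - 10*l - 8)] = 3*(-2*l - 5)/(2*(l^2 + 5*l + 4)^2)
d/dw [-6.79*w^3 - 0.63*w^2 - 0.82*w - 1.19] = -20.37*w^2 - 1.26*w - 0.82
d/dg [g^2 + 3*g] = 2*g + 3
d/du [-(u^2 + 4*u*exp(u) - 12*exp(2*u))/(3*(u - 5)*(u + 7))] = (2*(u - 5)*(u + 7)*(-2*u*exp(u) - u + 12*exp(2*u) - 2*exp(u)) + (u - 5)*(u^2 + 4*u*exp(u) - 12*exp(2*u)) + (u + 7)*(u^2 + 4*u*exp(u) - 12*exp(2*u)))/(3*(u - 5)^2*(u + 7)^2)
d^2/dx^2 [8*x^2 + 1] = 16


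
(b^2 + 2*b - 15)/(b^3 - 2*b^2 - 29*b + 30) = (b - 3)/(b^2 - 7*b + 6)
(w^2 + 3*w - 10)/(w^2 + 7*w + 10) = (w - 2)/(w + 2)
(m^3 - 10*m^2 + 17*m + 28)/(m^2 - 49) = (m^2 - 3*m - 4)/(m + 7)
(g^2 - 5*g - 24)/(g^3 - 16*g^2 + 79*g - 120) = (g + 3)/(g^2 - 8*g + 15)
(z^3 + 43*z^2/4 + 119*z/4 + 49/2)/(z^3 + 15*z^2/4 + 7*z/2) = (z + 7)/z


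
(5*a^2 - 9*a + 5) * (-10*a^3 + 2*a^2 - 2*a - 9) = -50*a^5 + 100*a^4 - 78*a^3 - 17*a^2 + 71*a - 45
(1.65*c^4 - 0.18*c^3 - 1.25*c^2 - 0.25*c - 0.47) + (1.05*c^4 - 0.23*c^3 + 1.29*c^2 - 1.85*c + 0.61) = 2.7*c^4 - 0.41*c^3 + 0.04*c^2 - 2.1*c + 0.14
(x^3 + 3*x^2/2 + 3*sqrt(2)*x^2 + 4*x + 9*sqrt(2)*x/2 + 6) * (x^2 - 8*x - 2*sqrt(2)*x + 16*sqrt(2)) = x^5 - 13*x^4/2 + sqrt(2)*x^4 - 20*x^3 - 13*sqrt(2)*x^3/2 - 20*sqrt(2)*x^2 + 52*x^2 + 52*sqrt(2)*x + 96*x + 96*sqrt(2)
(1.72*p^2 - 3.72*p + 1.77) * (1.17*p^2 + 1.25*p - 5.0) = 2.0124*p^4 - 2.2024*p^3 - 11.1791*p^2 + 20.8125*p - 8.85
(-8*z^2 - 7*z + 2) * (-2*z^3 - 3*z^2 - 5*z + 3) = 16*z^5 + 38*z^4 + 57*z^3 + 5*z^2 - 31*z + 6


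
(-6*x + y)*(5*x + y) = -30*x^2 - x*y + y^2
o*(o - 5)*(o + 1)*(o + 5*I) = o^4 - 4*o^3 + 5*I*o^3 - 5*o^2 - 20*I*o^2 - 25*I*o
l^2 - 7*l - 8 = (l - 8)*(l + 1)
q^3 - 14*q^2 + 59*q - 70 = (q - 7)*(q - 5)*(q - 2)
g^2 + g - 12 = (g - 3)*(g + 4)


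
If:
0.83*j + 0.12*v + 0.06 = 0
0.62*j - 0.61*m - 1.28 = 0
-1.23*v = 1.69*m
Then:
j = -0.61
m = -2.72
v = 3.74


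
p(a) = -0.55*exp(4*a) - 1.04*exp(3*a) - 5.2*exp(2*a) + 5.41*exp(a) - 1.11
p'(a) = -2.2*exp(4*a) - 3.12*exp(3*a) - 10.4*exp(2*a) + 5.41*exp(a)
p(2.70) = -31459.61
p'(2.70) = -120346.63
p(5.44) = -1563997473.38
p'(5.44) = -6242714549.81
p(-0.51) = -0.03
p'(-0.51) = -1.46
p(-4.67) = -1.06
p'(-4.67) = 0.05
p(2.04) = -2664.12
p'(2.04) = -9688.70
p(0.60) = -20.87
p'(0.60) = -67.80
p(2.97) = -88966.01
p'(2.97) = -344522.75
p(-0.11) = -1.54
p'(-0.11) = -7.16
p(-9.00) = -1.11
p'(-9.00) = 0.00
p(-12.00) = -1.11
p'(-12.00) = 0.00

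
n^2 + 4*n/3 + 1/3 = (n + 1/3)*(n + 1)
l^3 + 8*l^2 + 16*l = l*(l + 4)^2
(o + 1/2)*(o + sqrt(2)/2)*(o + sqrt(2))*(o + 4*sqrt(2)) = o^4 + o^3/2 + 11*sqrt(2)*o^3/2 + 11*sqrt(2)*o^2/4 + 13*o^2 + 4*sqrt(2)*o + 13*o/2 + 2*sqrt(2)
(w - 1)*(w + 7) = w^2 + 6*w - 7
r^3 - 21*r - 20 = (r - 5)*(r + 1)*(r + 4)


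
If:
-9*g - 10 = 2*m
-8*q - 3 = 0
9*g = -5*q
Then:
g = 5/24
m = -95/16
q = -3/8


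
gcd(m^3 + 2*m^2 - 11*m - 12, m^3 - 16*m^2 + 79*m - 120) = m - 3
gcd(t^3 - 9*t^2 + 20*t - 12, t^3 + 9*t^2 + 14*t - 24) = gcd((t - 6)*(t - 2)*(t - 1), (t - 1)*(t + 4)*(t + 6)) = t - 1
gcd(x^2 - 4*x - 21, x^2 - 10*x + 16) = 1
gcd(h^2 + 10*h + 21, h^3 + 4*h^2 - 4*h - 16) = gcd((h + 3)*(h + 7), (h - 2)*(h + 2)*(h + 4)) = 1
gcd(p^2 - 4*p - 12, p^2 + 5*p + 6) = p + 2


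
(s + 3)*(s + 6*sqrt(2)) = s^2 + 3*s + 6*sqrt(2)*s + 18*sqrt(2)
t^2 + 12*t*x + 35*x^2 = (t + 5*x)*(t + 7*x)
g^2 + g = g*(g + 1)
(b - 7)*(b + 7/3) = b^2 - 14*b/3 - 49/3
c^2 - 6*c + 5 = (c - 5)*(c - 1)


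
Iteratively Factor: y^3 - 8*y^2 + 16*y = (y)*(y^2 - 8*y + 16) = y*(y - 4)*(y - 4)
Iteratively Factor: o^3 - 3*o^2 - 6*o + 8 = (o - 4)*(o^2 + o - 2) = (o - 4)*(o - 1)*(o + 2)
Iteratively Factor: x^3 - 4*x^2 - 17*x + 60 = (x + 4)*(x^2 - 8*x + 15) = (x - 5)*(x + 4)*(x - 3)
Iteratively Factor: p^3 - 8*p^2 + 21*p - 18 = (p - 3)*(p^2 - 5*p + 6) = (p - 3)*(p - 2)*(p - 3)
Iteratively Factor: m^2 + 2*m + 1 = (m + 1)*(m + 1)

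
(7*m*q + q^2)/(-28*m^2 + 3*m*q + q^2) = q/(-4*m + q)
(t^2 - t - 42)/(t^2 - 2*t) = (t^2 - t - 42)/(t*(t - 2))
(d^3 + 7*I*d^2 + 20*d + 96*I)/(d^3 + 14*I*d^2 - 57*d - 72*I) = (d - 4*I)/(d + 3*I)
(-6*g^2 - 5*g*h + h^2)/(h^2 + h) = (-6*g^2 - 5*g*h + h^2)/(h*(h + 1))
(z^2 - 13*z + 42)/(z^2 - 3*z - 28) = (z - 6)/(z + 4)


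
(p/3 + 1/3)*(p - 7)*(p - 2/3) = p^3/3 - 20*p^2/9 - p + 14/9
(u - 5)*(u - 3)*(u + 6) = u^3 - 2*u^2 - 33*u + 90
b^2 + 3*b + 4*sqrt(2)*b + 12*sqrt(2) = (b + 3)*(b + 4*sqrt(2))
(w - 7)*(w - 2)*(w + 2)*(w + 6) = w^4 - w^3 - 46*w^2 + 4*w + 168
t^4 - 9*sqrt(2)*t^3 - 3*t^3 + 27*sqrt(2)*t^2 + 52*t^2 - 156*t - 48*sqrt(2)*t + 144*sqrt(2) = (t - 3)*(t - 4*sqrt(2))*(t - 3*sqrt(2))*(t - 2*sqrt(2))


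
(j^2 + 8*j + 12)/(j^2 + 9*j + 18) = (j + 2)/(j + 3)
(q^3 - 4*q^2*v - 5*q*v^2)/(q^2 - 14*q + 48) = q*(q^2 - 4*q*v - 5*v^2)/(q^2 - 14*q + 48)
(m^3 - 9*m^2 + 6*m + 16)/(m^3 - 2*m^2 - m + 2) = (m - 8)/(m - 1)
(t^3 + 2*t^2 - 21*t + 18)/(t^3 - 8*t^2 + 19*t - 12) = (t + 6)/(t - 4)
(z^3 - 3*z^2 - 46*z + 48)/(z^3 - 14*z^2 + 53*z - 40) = (z + 6)/(z - 5)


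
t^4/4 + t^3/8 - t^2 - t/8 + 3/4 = (t/4 + 1/4)*(t - 3/2)*(t - 1)*(t + 2)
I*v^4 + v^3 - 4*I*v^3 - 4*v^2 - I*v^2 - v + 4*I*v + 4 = (v - 4)*(v + 1)*(v - I)*(I*v - I)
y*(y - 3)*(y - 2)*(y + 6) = y^4 + y^3 - 24*y^2 + 36*y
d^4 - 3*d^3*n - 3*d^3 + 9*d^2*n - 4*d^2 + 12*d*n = d*(d - 4)*(d + 1)*(d - 3*n)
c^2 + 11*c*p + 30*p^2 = (c + 5*p)*(c + 6*p)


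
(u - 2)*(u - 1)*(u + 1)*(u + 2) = u^4 - 5*u^2 + 4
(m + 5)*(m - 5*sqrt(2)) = m^2 - 5*sqrt(2)*m + 5*m - 25*sqrt(2)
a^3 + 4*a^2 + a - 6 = (a - 1)*(a + 2)*(a + 3)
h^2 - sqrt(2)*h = h*(h - sqrt(2))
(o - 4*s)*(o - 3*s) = o^2 - 7*o*s + 12*s^2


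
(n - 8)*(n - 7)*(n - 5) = n^3 - 20*n^2 + 131*n - 280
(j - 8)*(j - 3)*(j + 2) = j^3 - 9*j^2 + 2*j + 48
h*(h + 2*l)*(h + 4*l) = h^3 + 6*h^2*l + 8*h*l^2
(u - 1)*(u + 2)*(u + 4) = u^3 + 5*u^2 + 2*u - 8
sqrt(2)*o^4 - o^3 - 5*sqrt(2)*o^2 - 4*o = o*(o - 2*sqrt(2))*(o + sqrt(2))*(sqrt(2)*o + 1)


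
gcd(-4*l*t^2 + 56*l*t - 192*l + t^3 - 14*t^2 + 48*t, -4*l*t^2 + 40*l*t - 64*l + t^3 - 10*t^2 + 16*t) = -4*l*t + 32*l + t^2 - 8*t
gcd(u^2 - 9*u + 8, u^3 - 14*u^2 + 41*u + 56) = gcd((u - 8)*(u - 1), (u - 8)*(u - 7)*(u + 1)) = u - 8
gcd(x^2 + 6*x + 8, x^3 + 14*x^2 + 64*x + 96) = x + 4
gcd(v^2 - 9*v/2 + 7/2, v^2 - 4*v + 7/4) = v - 7/2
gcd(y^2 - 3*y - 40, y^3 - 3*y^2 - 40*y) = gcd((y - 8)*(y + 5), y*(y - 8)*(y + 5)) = y^2 - 3*y - 40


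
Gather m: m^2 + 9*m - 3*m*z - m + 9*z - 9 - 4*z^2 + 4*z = m^2 + m*(8 - 3*z) - 4*z^2 + 13*z - 9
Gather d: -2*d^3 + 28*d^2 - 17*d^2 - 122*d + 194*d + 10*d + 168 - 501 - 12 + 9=-2*d^3 + 11*d^2 + 82*d - 336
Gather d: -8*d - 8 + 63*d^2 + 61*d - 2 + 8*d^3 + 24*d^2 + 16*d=8*d^3 + 87*d^2 + 69*d - 10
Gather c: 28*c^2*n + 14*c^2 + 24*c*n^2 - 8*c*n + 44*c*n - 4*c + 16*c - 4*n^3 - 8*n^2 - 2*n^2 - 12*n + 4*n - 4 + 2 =c^2*(28*n + 14) + c*(24*n^2 + 36*n + 12) - 4*n^3 - 10*n^2 - 8*n - 2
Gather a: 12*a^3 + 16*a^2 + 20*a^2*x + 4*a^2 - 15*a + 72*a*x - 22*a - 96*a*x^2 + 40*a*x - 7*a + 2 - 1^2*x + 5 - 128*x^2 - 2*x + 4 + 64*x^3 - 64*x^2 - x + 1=12*a^3 + a^2*(20*x + 20) + a*(-96*x^2 + 112*x - 44) + 64*x^3 - 192*x^2 - 4*x + 12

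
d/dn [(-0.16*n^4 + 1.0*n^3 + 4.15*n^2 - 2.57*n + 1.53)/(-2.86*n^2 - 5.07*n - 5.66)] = (0.9152*n^5 - 0.426400000000001*n^4 - 6.5176*n^3 - 45.3707*n^2 - 38.2264*n + 22.3033)/(8.1796*n^4 + 29.0004*n^3 + 58.0801*n^2 + 57.3924*n + 32.0356)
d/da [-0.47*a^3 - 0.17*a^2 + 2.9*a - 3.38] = -1.41*a^2 - 0.34*a + 2.9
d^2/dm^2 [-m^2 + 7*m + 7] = -2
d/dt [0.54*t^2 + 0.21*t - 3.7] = 1.08*t + 0.21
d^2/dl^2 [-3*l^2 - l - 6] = -6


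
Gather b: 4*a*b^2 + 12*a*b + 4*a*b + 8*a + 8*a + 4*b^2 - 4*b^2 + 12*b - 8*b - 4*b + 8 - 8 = 4*a*b^2 + 16*a*b + 16*a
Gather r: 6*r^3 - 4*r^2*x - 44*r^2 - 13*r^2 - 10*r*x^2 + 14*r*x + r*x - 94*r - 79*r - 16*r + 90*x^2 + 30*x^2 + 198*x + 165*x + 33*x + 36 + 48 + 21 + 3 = 6*r^3 + r^2*(-4*x - 57) + r*(-10*x^2 + 15*x - 189) + 120*x^2 + 396*x + 108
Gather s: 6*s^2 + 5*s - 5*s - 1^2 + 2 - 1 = 6*s^2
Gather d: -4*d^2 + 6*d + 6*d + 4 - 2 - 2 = -4*d^2 + 12*d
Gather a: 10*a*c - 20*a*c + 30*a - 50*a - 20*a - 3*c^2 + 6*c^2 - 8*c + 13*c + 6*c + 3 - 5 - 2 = a*(-10*c - 40) + 3*c^2 + 11*c - 4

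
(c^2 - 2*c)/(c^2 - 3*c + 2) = c/(c - 1)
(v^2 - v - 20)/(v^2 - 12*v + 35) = (v + 4)/(v - 7)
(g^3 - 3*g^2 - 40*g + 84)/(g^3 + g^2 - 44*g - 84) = (g - 2)/(g + 2)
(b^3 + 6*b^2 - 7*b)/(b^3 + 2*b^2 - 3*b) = (b + 7)/(b + 3)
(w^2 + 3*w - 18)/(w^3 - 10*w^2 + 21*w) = (w + 6)/(w*(w - 7))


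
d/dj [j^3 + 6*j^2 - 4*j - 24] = 3*j^2 + 12*j - 4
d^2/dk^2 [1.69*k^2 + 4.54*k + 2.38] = 3.38000000000000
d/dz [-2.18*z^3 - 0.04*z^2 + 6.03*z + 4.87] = -6.54*z^2 - 0.08*z + 6.03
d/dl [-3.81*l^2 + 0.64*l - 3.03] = 0.64 - 7.62*l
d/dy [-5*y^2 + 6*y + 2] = 6 - 10*y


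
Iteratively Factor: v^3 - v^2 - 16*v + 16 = (v - 4)*(v^2 + 3*v - 4) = (v - 4)*(v + 4)*(v - 1)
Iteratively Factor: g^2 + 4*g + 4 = (g + 2)*(g + 2)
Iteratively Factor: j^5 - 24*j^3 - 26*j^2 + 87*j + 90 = (j - 5)*(j^4 + 5*j^3 + j^2 - 21*j - 18) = (j - 5)*(j + 3)*(j^3 + 2*j^2 - 5*j - 6) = (j - 5)*(j + 1)*(j + 3)*(j^2 + j - 6) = (j - 5)*(j - 2)*(j + 1)*(j + 3)*(j + 3)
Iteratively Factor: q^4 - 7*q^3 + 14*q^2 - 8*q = (q - 2)*(q^3 - 5*q^2 + 4*q) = (q - 4)*(q - 2)*(q^2 - q) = (q - 4)*(q - 2)*(q - 1)*(q)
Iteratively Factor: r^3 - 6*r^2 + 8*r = (r - 2)*(r^2 - 4*r) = (r - 4)*(r - 2)*(r)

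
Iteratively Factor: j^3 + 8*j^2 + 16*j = (j + 4)*(j^2 + 4*j) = (j + 4)^2*(j)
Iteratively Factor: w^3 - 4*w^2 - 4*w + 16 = (w - 4)*(w^2 - 4) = (w - 4)*(w - 2)*(w + 2)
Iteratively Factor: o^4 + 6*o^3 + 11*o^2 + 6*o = (o + 3)*(o^3 + 3*o^2 + 2*o) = (o + 2)*(o + 3)*(o^2 + o) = o*(o + 2)*(o + 3)*(o + 1)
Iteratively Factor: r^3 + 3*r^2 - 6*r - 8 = (r + 4)*(r^2 - r - 2) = (r - 2)*(r + 4)*(r + 1)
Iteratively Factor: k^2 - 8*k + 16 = (k - 4)*(k - 4)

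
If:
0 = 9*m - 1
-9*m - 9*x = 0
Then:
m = 1/9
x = -1/9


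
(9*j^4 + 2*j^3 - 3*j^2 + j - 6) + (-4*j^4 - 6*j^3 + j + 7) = 5*j^4 - 4*j^3 - 3*j^2 + 2*j + 1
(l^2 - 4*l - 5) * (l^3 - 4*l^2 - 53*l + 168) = l^5 - 8*l^4 - 42*l^3 + 400*l^2 - 407*l - 840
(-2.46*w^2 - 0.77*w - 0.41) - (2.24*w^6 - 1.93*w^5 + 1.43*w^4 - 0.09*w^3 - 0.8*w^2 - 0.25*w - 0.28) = -2.24*w^6 + 1.93*w^5 - 1.43*w^4 + 0.09*w^3 - 1.66*w^2 - 0.52*w - 0.13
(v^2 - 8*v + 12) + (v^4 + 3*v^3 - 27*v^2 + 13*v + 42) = v^4 + 3*v^3 - 26*v^2 + 5*v + 54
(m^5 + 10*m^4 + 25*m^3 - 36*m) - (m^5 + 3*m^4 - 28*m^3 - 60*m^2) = 7*m^4 + 53*m^3 + 60*m^2 - 36*m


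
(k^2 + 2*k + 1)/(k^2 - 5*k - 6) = (k + 1)/(k - 6)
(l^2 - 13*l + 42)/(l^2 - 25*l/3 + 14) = 3*(l - 7)/(3*l - 7)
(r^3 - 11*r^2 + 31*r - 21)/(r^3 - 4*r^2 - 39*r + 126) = (r - 1)/(r + 6)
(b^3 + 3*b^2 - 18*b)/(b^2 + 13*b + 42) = b*(b - 3)/(b + 7)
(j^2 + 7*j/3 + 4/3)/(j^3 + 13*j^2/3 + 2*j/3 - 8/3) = (3*j + 4)/(3*j^2 + 10*j - 8)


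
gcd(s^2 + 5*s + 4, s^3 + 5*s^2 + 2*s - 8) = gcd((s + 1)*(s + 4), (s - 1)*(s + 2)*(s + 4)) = s + 4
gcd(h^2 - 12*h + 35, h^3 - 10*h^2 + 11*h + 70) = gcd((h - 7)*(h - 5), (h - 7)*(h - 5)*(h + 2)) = h^2 - 12*h + 35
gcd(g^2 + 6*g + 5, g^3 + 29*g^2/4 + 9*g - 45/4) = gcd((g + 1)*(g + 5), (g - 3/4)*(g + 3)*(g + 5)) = g + 5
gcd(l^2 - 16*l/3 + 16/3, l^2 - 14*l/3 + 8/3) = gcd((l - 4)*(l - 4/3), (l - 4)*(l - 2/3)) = l - 4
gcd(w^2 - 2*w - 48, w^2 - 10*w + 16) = w - 8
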